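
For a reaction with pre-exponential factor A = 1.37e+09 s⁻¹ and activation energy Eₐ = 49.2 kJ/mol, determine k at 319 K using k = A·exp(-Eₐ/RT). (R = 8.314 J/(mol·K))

1.20e+01 s⁻¹

Step 1: Use the Arrhenius equation: k = A × exp(-Eₐ/RT)
Step 2: Convert Eₐ to J/mol: 49.2 kJ/mol = 49200 J/mol
Step 3: Calculate the exponent: -Eₐ/(RT) = -49200/(8.314 × 319) = -18.55088
Step 4: k = 1.37e+09 × exp(-18.55088)
Step 5: k = 1.37e+09 × 8.77920e-09 = 1.2028e+01 s⁻¹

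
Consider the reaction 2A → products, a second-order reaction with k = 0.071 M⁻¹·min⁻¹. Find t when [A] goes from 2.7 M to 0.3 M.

41.73 min

Step 1: For second-order: t = (1/[A] - 1/[A]₀)/k
Step 2: t = (1/0.3 - 1/2.7)/0.071
Step 3: t = (3.333 - 0.3704)/0.071
Step 4: t = 2.963/0.071 = 41.73 min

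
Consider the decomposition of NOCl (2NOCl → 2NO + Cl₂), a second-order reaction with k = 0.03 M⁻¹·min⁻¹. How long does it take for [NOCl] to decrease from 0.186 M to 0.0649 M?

334.4 min

Step 1: For second-order: t = (1/[NOCl] - 1/[NOCl]₀)/k
Step 2: t = (1/0.0649 - 1/0.186)/0.03
Step 3: t = (15.41 - 5.376)/0.03
Step 4: t = 10.03/0.03 = 334.4 min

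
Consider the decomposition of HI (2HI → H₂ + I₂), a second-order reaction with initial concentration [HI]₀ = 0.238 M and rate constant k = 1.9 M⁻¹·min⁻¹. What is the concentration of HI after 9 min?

0.04694 M

Step 1: For a second-order reaction: 1/[HI] = 1/[HI]₀ + kt
Step 2: 1/[HI] = 1/0.238 + 1.9 × 9
Step 3: 1/[HI] = 4.202 + 17.1 = 21.3
Step 4: [HI] = 1/21.3 = 0.04694 M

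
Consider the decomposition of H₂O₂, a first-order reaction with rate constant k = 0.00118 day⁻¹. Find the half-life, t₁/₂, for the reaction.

587.4 day

Step 1: For a first-order reaction, t₁/₂ = ln(2)/k
Step 2: t₁/₂ = ln(2)/0.00118
Step 3: t₁/₂ = 0.6931/0.00118 = 587.4 day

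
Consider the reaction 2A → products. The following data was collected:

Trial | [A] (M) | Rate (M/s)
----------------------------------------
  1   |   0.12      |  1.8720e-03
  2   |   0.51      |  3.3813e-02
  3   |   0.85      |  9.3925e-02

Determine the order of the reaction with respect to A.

second order (2)

Step 1: Compare trials to find order n where rate₂/rate₁ = ([A]₂/[A]₁)^n
Step 2: rate₂/rate₁ = 3.3813e-02/1.8720e-03 = 18.06
Step 3: [A]₂/[A]₁ = 0.51/0.12 = 4.25
Step 4: n = ln(18.06)/ln(4.25) = 2.00 ≈ 2
Step 5: The reaction is second order in A.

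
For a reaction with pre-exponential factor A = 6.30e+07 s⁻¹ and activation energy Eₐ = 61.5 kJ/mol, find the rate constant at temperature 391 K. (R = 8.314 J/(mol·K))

3.83e-01 s⁻¹

Step 1: Use the Arrhenius equation: k = A × exp(-Eₐ/RT)
Step 2: Convert Eₐ to J/mol: 61.5 kJ/mol = 61500 J/mol
Step 3: Calculate the exponent: -Eₐ/(RT) = -61500/(8.314 × 391) = -18.91857
Step 4: k = 6.30e+07 × exp(-18.91857)
Step 5: k = 6.30e+07 × 6.07812e-09 = 3.8292e-01 s⁻¹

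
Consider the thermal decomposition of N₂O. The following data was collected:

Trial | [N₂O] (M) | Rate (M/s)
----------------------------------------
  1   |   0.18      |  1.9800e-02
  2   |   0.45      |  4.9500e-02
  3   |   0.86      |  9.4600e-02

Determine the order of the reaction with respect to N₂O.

first order (1)

Step 1: Compare trials to find order n where rate₂/rate₁ = ([N₂O]₂/[N₂O]₁)^n
Step 2: rate₂/rate₁ = 4.9500e-02/1.9800e-02 = 2.5
Step 3: [N₂O]₂/[N₂O]₁ = 0.45/0.18 = 2.5
Step 4: n = ln(2.5)/ln(2.5) = 1.00 ≈ 1
Step 5: The reaction is first order in N₂O.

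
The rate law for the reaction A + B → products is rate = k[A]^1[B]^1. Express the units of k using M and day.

M⁻¹·day⁻¹

Step 1: Overall order = 1 + 1 = 2.
Step 2: rate has units M·day⁻¹; [A]^1[B]^1 has units M^2.
Step 3: k = rate/([A]^1[B]^1), so units of k = M^(1-2)·day⁻¹ = M⁻¹·day⁻¹.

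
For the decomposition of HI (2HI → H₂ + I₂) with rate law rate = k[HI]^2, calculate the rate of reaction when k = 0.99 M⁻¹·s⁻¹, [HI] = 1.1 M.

1.198 M/s

Step 1: Identify the rate law: rate = k[HI]^2
Step 2: Substitute values: rate = 0.99 × (1.1)^2
Step 3: Calculate: rate = 0.99 × 1.21 = 1.1979 M/s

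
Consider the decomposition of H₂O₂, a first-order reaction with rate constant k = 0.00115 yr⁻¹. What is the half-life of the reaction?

602.7 yr

Step 1: For a first-order reaction, t₁/₂ = ln(2)/k
Step 2: t₁/₂ = ln(2)/0.00115
Step 3: t₁/₂ = 0.6931/0.00115 = 602.7 yr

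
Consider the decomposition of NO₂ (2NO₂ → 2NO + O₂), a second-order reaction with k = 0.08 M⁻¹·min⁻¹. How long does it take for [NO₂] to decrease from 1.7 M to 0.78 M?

8.673 min

Step 1: For second-order: t = (1/[NO₂] - 1/[NO₂]₀)/k
Step 2: t = (1/0.78 - 1/1.7)/0.08
Step 3: t = (1.282 - 0.5882)/0.08
Step 4: t = 0.6938/0.08 = 8.673 min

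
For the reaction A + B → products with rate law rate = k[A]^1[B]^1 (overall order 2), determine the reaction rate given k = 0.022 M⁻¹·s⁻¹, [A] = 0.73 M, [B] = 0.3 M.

0.004818 M/s

Step 1: The rate law is rate = k[A]^1[B]^1, overall order = 1+1 = 2
Step 2: Substitute values: rate = 0.022 × (0.73)^1 × (0.3)^1
Step 3: rate = 0.022 × 0.73 × 0.3 = 0.004818 M/s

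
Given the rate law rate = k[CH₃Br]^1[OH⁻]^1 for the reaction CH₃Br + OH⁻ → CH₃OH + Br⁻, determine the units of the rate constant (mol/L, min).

(mol/L)⁻¹·min⁻¹

Step 1: Overall order = 1 + 1 = 2.
Step 2: rate has units mol/L·min⁻¹; [CH₃Br]^1[OH⁻]^1 has units (mol/L)^2.
Step 3: k = rate/([CH₃Br]^1[OH⁻]^1), so units of k = (mol/L)^(1-2)·min⁻¹ = (mol/L)⁻¹·min⁻¹.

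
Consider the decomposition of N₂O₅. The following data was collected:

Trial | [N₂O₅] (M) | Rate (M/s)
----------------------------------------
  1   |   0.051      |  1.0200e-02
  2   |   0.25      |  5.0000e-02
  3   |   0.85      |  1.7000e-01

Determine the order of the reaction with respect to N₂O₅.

first order (1)

Step 1: Compare trials to find order n where rate₂/rate₁ = ([N₂O₅]₂/[N₂O₅]₁)^n
Step 2: rate₂/rate₁ = 5.0000e-02/1.0200e-02 = 4.902
Step 3: [N₂O₅]₂/[N₂O₅]₁ = 0.25/0.051 = 4.902
Step 4: n = ln(4.902)/ln(4.902) = 1.00 ≈ 1
Step 5: The reaction is first order in N₂O₅.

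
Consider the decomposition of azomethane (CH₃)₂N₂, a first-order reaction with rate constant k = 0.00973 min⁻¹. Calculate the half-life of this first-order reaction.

71.24 min

Step 1: For a first-order reaction, t₁/₂ = ln(2)/k
Step 2: t₁/₂ = ln(2)/0.00973
Step 3: t₁/₂ = 0.6931/0.00973 = 71.24 min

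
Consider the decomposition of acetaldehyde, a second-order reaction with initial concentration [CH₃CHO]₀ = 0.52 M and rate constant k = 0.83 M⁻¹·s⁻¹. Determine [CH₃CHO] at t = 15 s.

0.06957 M

Step 1: For a second-order reaction: 1/[CH₃CHO] = 1/[CH₃CHO]₀ + kt
Step 2: 1/[CH₃CHO] = 1/0.52 + 0.83 × 15
Step 3: 1/[CH₃CHO] = 1.923 + 12.45 = 14.37
Step 4: [CH₃CHO] = 1/14.37 = 0.06957 M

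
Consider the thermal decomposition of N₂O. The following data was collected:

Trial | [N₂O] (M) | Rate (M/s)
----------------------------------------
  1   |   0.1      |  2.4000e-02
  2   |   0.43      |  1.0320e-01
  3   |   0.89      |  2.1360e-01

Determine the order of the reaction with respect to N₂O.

first order (1)

Step 1: Compare trials to find order n where rate₂/rate₁ = ([N₂O]₂/[N₂O]₁)^n
Step 2: rate₂/rate₁ = 1.0320e-01/2.4000e-02 = 4.3
Step 3: [N₂O]₂/[N₂O]₁ = 0.43/0.1 = 4.3
Step 4: n = ln(4.3)/ln(4.3) = 1.00 ≈ 1
Step 5: The reaction is first order in N₂O.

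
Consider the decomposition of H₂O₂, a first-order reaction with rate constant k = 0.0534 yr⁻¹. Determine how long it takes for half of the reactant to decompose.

12.98 yr

Step 1: For a first-order reaction, t₁/₂ = ln(2)/k
Step 2: t₁/₂ = ln(2)/0.0534
Step 3: t₁/₂ = 0.6931/0.0534 = 12.98 yr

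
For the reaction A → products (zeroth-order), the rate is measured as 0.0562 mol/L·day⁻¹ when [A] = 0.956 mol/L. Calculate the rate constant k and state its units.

0.0562 mol/L·day⁻¹

Step 1: For a zeroth-order reaction, rate = k (independent of concentration).
Step 2: k = rate = 0.0562 mol/L·day⁻¹.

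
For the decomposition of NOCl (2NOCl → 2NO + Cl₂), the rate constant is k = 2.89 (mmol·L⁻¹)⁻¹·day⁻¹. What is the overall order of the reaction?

second order (2)

Step 1: The units of k for an nth-order reaction are (concentration)^(1-n)·(time)⁻¹.
Step 2: Here k has units (mmol·L⁻¹)⁻¹·day⁻¹, so the concentration exponent is -1.
Step 3: 1 - n = -1 ⇒ n = 2. The reaction is second order.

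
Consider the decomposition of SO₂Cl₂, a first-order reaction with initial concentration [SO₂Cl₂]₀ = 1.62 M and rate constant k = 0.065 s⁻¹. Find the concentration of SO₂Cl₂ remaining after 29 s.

0.246 M

Step 1: For a first-order reaction: [SO₂Cl₂] = [SO₂Cl₂]₀ × e^(-kt)
Step 2: [SO₂Cl₂] = 1.62 × e^(-0.065 × 29)
Step 3: [SO₂Cl₂] = 1.62 × e^(-1.885)
Step 4: [SO₂Cl₂] = 1.62 × 0.151829 = 0.246 M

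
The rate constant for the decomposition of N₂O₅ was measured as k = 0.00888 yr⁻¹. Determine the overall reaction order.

first order (1)

Step 1: The units of k for an nth-order reaction are (concentration)^(1-n)·(time)⁻¹.
Step 2: Here k has units yr⁻¹, so the concentration exponent is 0.
Step 3: 1 - n = 0 ⇒ n = 1. The reaction is first order.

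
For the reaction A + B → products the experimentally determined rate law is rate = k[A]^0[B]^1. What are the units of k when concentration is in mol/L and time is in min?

min⁻¹

Step 1: Overall order = 0 + 1 = 1.
Step 2: rate has units mol/L·min⁻¹; [A]^0[B]^1 has units (mol/L)^1.
Step 3: k = rate/([A]^0[B]^1), so units of k = (mol/L)^(1-1)·min⁻¹ = min⁻¹.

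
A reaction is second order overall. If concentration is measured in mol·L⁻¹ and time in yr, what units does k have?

(mol·L⁻¹)⁻¹·yr⁻¹

Step 1: For overall order n, rate = k × (concentration)^n.
Step 2: Rate has units mol·L⁻¹·yr⁻¹; concentration term has units (mol·L⁻¹)^2.
Step 3: k = rate / (concentration)^n, so units of k = (mol·L⁻¹)^(1-2)·yr⁻¹ = (mol·L⁻¹)⁻¹·yr⁻¹.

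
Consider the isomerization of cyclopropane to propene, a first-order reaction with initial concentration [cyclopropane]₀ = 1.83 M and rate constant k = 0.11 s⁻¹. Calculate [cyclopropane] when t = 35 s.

0.03894 M

Step 1: For a first-order reaction: [cyclopropane] = [cyclopropane]₀ × e^(-kt)
Step 2: [cyclopropane] = 1.83 × e^(-0.11 × 35)
Step 3: [cyclopropane] = 1.83 × e^(-3.85)
Step 4: [cyclopropane] = 1.83 × 0.0212797 = 0.03894 M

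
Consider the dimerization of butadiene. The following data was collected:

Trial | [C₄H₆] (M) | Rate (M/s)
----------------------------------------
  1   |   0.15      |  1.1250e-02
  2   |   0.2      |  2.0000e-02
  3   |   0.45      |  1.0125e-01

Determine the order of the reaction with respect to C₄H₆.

second order (2)

Step 1: Compare trials to find order n where rate₂/rate₁ = ([C₄H₆]₂/[C₄H₆]₁)^n
Step 2: rate₂/rate₁ = 2.0000e-02/1.1250e-02 = 1.778
Step 3: [C₄H₆]₂/[C₄H₆]₁ = 0.2/0.15 = 1.333
Step 4: n = ln(1.778)/ln(1.333) = 2.00 ≈ 2
Step 5: The reaction is second order in C₄H₆.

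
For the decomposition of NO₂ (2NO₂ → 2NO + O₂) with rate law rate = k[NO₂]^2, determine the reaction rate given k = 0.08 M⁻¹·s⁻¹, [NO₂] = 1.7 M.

0.2312 M/s

Step 1: Identify the rate law: rate = k[NO₂]^2
Step 2: Substitute values: rate = 0.08 × (1.7)^2
Step 3: Calculate: rate = 0.08 × 2.89 = 0.2312 M/s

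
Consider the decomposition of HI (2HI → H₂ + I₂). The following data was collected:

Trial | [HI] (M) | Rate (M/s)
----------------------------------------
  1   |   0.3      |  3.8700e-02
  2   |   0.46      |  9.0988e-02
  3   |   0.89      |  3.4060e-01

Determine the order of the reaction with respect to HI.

second order (2)

Step 1: Compare trials to find order n where rate₂/rate₁ = ([HI]₂/[HI]₁)^n
Step 2: rate₂/rate₁ = 9.0988e-02/3.8700e-02 = 2.351
Step 3: [HI]₂/[HI]₁ = 0.46/0.3 = 1.533
Step 4: n = ln(2.351)/ln(1.533) = 2.00 ≈ 2
Step 5: The reaction is second order in HI.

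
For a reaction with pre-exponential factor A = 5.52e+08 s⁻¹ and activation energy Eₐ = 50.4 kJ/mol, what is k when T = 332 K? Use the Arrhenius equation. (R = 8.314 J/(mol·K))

6.49e+00 s⁻¹

Step 1: Use the Arrhenius equation: k = A × exp(-Eₐ/RT)
Step 2: Convert Eₐ to J/mol: 50.4 kJ/mol = 50400 J/mol
Step 3: Calculate the exponent: -Eₐ/(RT) = -50400/(8.314 × 332) = -18.25923
Step 4: k = 5.52e+08 × exp(-18.25923)
Step 5: k = 5.52e+08 × 1.17521e-08 = 6.4872e+00 s⁻¹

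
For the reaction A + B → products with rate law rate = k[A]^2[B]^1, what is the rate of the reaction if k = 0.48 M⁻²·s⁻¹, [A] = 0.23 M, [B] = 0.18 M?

0.004571 M/s

Step 1: The rate law is rate = k[A]^2[B]^1
Step 2: Substitute: rate = 0.48 × (0.23)^2 × (0.18)^1
Step 3: rate = 0.48 × 0.0529 × 0.18 = 0.00457056 M/s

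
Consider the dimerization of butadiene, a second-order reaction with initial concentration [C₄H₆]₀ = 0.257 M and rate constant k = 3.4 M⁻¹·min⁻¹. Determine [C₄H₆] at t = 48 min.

0.005985 M

Step 1: For a second-order reaction: 1/[C₄H₆] = 1/[C₄H₆]₀ + kt
Step 2: 1/[C₄H₆] = 1/0.257 + 3.4 × 48
Step 3: 1/[C₄H₆] = 3.891 + 163.2 = 167.1
Step 4: [C₄H₆] = 1/167.1 = 0.005985 M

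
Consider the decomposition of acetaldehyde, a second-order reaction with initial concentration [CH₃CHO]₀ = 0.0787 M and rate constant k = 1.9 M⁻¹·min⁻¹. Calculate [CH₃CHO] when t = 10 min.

0.03154 M

Step 1: For a second-order reaction: 1/[CH₃CHO] = 1/[CH₃CHO]₀ + kt
Step 2: 1/[CH₃CHO] = 1/0.0787 + 1.9 × 10
Step 3: 1/[CH₃CHO] = 12.71 + 19 = 31.71
Step 4: [CH₃CHO] = 1/31.71 = 0.03154 M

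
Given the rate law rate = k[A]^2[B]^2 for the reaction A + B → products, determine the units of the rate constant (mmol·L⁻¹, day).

(mmol·L⁻¹)⁻³·day⁻¹

Step 1: Overall order = 2 + 2 = 4.
Step 2: rate has units mmol·L⁻¹·day⁻¹; [A]^2[B]^2 has units (mmol·L⁻¹)^4.
Step 3: k = rate/([A]^2[B]^2), so units of k = (mmol·L⁻¹)^(1-4)·day⁻¹ = (mmol·L⁻¹)⁻³·day⁻¹.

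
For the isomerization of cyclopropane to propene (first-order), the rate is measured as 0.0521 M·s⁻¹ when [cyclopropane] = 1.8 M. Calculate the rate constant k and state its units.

0.02894 s⁻¹

Step 1: rate = k[cyclopropane]^1, so k = rate / [cyclopropane]^1.
Step 2: k = 0.0521 / (1.8)^1 = 0.0521 / 1.8.
Step 3: k = 0.02894 s⁻¹.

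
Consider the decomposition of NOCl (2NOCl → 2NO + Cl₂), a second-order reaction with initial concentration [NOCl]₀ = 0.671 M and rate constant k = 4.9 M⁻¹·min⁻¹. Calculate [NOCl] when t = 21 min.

0.009579 M

Step 1: For a second-order reaction: 1/[NOCl] = 1/[NOCl]₀ + kt
Step 2: 1/[NOCl] = 1/0.671 + 4.9 × 21
Step 3: 1/[NOCl] = 1.49 + 102.9 = 104.4
Step 4: [NOCl] = 1/104.4 = 0.009579 M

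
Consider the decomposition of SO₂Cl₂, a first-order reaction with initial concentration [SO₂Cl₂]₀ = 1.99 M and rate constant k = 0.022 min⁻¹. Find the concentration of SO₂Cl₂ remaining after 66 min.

0.4659 M

Step 1: For a first-order reaction: [SO₂Cl₂] = [SO₂Cl₂]₀ × e^(-kt)
Step 2: [SO₂Cl₂] = 1.99 × e^(-0.022 × 66)
Step 3: [SO₂Cl₂] = 1.99 × e^(-1.452)
Step 4: [SO₂Cl₂] = 1.99 × 0.234102 = 0.4659 M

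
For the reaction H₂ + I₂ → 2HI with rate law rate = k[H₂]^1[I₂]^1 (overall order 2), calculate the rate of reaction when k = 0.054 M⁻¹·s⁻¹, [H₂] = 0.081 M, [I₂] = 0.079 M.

0.0003455 M/s

Step 1: The rate law is rate = k[H₂]^1[I₂]^1, overall order = 1+1 = 2
Step 2: Substitute values: rate = 0.054 × (0.081)^1 × (0.079)^1
Step 3: rate = 0.054 × 0.081 × 0.079 = 0.000345546 M/s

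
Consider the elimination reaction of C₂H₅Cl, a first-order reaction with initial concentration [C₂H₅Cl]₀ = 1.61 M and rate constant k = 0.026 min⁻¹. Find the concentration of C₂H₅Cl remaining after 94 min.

0.1398 M

Step 1: For a first-order reaction: [C₂H₅Cl] = [C₂H₅Cl]₀ × e^(-kt)
Step 2: [C₂H₅Cl] = 1.61 × e^(-0.026 × 94)
Step 3: [C₂H₅Cl] = 1.61 × e^(-2.444)
Step 4: [C₂H₅Cl] = 1.61 × 0.0868129 = 0.1398 M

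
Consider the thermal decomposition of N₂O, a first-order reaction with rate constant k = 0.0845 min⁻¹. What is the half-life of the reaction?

8.203 min

Step 1: For a first-order reaction, t₁/₂ = ln(2)/k
Step 2: t₁/₂ = ln(2)/0.0845
Step 3: t₁/₂ = 0.6931/0.0845 = 8.203 min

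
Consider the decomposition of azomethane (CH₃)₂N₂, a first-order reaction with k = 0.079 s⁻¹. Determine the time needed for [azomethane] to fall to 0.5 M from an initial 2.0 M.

17.55 s

Step 1: For first-order: t = ln([azomethane]₀/[azomethane])/k
Step 2: t = ln(2.0/0.5)/0.079
Step 3: t = ln(4)/0.079
Step 4: t = 1.386/0.079 = 17.55 s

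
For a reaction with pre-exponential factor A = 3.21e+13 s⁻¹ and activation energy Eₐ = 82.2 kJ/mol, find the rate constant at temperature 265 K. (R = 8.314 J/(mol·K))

2.01e-03 s⁻¹

Step 1: Use the Arrhenius equation: k = A × exp(-Eₐ/RT)
Step 2: Convert Eₐ to J/mol: 82.2 kJ/mol = 82200 J/mol
Step 3: Calculate the exponent: -Eₐ/(RT) = -82200/(8.314 × 265) = -37.30920
Step 4: k = 3.21e+13 × exp(-37.30920)
Step 5: k = 3.21e+13 × 6.26355e-17 = 2.0106e-03 s⁻¹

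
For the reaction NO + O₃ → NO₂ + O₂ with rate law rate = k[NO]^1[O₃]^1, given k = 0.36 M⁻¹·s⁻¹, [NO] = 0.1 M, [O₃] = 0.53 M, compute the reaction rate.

0.01908 M/s

Step 1: The rate law is rate = k[NO]^1[O₃]^1
Step 2: Substitute: rate = 0.36 × (0.1)^1 × (0.53)^1
Step 3: rate = 0.36 × 0.1 × 0.53 = 0.01908 M/s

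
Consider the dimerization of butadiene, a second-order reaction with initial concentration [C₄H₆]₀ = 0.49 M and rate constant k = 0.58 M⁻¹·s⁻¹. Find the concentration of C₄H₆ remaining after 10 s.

0.1275 M

Step 1: For a second-order reaction: 1/[C₄H₆] = 1/[C₄H₆]₀ + kt
Step 2: 1/[C₄H₆] = 1/0.49 + 0.58 × 10
Step 3: 1/[C₄H₆] = 2.041 + 5.8 = 7.841
Step 4: [C₄H₆] = 1/7.841 = 0.1275 M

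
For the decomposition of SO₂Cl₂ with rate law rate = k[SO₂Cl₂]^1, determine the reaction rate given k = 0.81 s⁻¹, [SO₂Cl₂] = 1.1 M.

0.891 M/s

Step 1: Identify the rate law: rate = k[SO₂Cl₂]^1
Step 2: Substitute values: rate = 0.81 × (1.1)^1
Step 3: Calculate: rate = 0.81 × 1.1 = 0.891 M/s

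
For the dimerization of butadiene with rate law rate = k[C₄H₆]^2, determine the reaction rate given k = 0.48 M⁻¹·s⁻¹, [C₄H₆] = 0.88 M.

0.3717 M/s

Step 1: Identify the rate law: rate = k[C₄H₆]^2
Step 2: Substitute values: rate = 0.48 × (0.88)^2
Step 3: Calculate: rate = 0.48 × 0.7744 = 0.371712 M/s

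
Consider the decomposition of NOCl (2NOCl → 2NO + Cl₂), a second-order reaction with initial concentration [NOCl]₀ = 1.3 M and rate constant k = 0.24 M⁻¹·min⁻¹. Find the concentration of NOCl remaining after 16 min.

0.217 M

Step 1: For a second-order reaction: 1/[NOCl] = 1/[NOCl]₀ + kt
Step 2: 1/[NOCl] = 1/1.3 + 0.24 × 16
Step 3: 1/[NOCl] = 0.7692 + 3.84 = 4.609
Step 4: [NOCl] = 1/4.609 = 0.217 M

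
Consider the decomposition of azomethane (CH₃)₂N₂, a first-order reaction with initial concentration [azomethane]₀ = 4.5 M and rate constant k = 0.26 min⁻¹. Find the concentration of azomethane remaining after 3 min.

2.063 M

Step 1: For a first-order reaction: [azomethane] = [azomethane]₀ × e^(-kt)
Step 2: [azomethane] = 4.5 × e^(-0.26 × 3)
Step 3: [azomethane] = 4.5 × e^(-0.78)
Step 4: [azomethane] = 4.5 × 0.458406 = 2.063 M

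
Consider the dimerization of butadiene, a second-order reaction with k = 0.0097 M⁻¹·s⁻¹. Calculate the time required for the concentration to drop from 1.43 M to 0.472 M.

146.3 s

Step 1: For second-order: t = (1/[C₄H₆] - 1/[C₄H₆]₀)/k
Step 2: t = (1/0.472 - 1/1.43)/0.0097
Step 3: t = (2.119 - 0.6993)/0.0097
Step 4: t = 1.419/0.0097 = 146.3 s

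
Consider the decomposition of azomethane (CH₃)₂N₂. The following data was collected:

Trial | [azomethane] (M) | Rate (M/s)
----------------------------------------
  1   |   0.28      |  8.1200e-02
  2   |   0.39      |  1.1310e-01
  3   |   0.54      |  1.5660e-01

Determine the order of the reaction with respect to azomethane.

first order (1)

Step 1: Compare trials to find order n where rate₂/rate₁ = ([azomethane]₂/[azomethane]₁)^n
Step 2: rate₂/rate₁ = 1.1310e-01/8.1200e-02 = 1.393
Step 3: [azomethane]₂/[azomethane]₁ = 0.39/0.28 = 1.393
Step 4: n = ln(1.393)/ln(1.393) = 1.00 ≈ 1
Step 5: The reaction is first order in azomethane.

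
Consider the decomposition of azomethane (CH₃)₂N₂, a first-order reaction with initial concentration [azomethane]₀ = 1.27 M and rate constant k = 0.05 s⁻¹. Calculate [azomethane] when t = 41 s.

0.1635 M

Step 1: For a first-order reaction: [azomethane] = [azomethane]₀ × e^(-kt)
Step 2: [azomethane] = 1.27 × e^(-0.05 × 41)
Step 3: [azomethane] = 1.27 × e^(-2.05)
Step 4: [azomethane] = 1.27 × 0.128735 = 0.1635 M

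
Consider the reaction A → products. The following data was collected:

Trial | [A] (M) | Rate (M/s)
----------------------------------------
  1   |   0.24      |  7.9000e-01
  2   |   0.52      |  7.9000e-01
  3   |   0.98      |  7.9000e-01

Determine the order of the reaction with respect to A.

zeroth order (0)

Step 1: Compare trials - when concentration changes, rate stays constant.
Step 2: rate₂/rate₁ = 7.9000e-01/7.9000e-01 = 1
Step 3: [A]₂/[A]₁ = 0.52/0.24 = 2.167
Step 4: Since rate ratio ≈ (conc ratio)^0, the reaction is zeroth order.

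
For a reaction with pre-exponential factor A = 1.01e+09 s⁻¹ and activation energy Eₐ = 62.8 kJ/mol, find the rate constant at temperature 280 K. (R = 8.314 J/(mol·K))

1.94e-03 s⁻¹

Step 1: Use the Arrhenius equation: k = A × exp(-Eₐ/RT)
Step 2: Convert Eₐ to J/mol: 62.8 kJ/mol = 62800 J/mol
Step 3: Calculate the exponent: -Eₐ/(RT) = -62800/(8.314 × 280) = -26.97687
Step 4: k = 1.01e+09 × exp(-26.97687)
Step 5: k = 1.01e+09 × 1.92351e-12 = 1.9427e-03 s⁻¹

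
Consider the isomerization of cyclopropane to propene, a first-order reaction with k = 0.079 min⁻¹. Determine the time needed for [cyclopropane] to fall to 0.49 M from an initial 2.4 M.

20.11 min

Step 1: For first-order: t = ln([cyclopropane]₀/[cyclopropane])/k
Step 2: t = ln(2.4/0.49)/0.079
Step 3: t = ln(4.898)/0.079
Step 4: t = 1.589/0.079 = 20.11 min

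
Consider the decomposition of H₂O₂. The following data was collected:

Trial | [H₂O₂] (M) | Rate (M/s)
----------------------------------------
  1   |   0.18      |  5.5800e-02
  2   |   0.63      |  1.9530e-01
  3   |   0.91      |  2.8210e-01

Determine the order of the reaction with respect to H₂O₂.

first order (1)

Step 1: Compare trials to find order n where rate₂/rate₁ = ([H₂O₂]₂/[H₂O₂]₁)^n
Step 2: rate₂/rate₁ = 1.9530e-01/5.5800e-02 = 3.5
Step 3: [H₂O₂]₂/[H₂O₂]₁ = 0.63/0.18 = 3.5
Step 4: n = ln(3.5)/ln(3.5) = 1.00 ≈ 1
Step 5: The reaction is first order in H₂O₂.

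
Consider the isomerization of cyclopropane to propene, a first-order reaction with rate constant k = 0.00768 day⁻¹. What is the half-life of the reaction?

90.25 day

Step 1: For a first-order reaction, t₁/₂ = ln(2)/k
Step 2: t₁/₂ = ln(2)/0.00768
Step 3: t₁/₂ = 0.6931/0.00768 = 90.25 day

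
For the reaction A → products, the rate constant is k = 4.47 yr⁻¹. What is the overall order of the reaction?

first order (1)

Step 1: The units of k for an nth-order reaction are (concentration)^(1-n)·(time)⁻¹.
Step 2: Here k has units yr⁻¹, so the concentration exponent is 0.
Step 3: 1 - n = 0 ⇒ n = 1. The reaction is first order.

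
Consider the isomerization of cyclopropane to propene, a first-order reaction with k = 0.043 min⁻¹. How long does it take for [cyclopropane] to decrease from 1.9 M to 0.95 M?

16.12 min

Step 1: For first-order: t = ln([cyclopropane]₀/[cyclopropane])/k
Step 2: t = ln(1.9/0.95)/0.043
Step 3: t = ln(2)/0.043
Step 4: t = 0.6931/0.043 = 16.12 min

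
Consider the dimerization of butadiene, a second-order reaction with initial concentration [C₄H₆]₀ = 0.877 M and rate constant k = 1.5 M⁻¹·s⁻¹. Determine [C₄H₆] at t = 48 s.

0.01367 M

Step 1: For a second-order reaction: 1/[C₄H₆] = 1/[C₄H₆]₀ + kt
Step 2: 1/[C₄H₆] = 1/0.877 + 1.5 × 48
Step 3: 1/[C₄H₆] = 1.14 + 72 = 73.14
Step 4: [C₄H₆] = 1/73.14 = 0.01367 M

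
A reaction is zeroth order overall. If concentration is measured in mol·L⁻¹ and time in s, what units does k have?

mol·L⁻¹·s⁻¹

Step 1: For overall order n, rate = k × (concentration)^n.
Step 2: Rate has units mol·L⁻¹·s⁻¹; concentration term has units (mol·L⁻¹)^0.
Step 3: k = rate / (concentration)^n, so units of k = (mol·L⁻¹)^(1-0)·s⁻¹ = mol·L⁻¹·s⁻¹.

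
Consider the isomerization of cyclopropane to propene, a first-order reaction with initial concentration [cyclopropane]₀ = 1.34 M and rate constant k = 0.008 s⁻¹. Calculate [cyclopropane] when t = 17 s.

1.17 M

Step 1: For a first-order reaction: [cyclopropane] = [cyclopropane]₀ × e^(-kt)
Step 2: [cyclopropane] = 1.34 × e^(-0.008 × 17)
Step 3: [cyclopropane] = 1.34 × e^(-0.136)
Step 4: [cyclopropane] = 1.34 × 0.872843 = 1.17 M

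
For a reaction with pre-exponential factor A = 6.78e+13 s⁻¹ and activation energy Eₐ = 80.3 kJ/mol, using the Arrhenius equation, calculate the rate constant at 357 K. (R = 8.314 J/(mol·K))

1.21e+02 s⁻¹

Step 1: Use the Arrhenius equation: k = A × exp(-Eₐ/RT)
Step 2: Convert Eₐ to J/mol: 80.3 kJ/mol = 80300 J/mol
Step 3: Calculate the exponent: -Eₐ/(RT) = -80300/(8.314 × 357) = -27.05436
Step 4: k = 6.78e+13 × exp(-27.05436)
Step 5: k = 6.78e+13 × 1.78008e-12 = 1.2069e+02 s⁻¹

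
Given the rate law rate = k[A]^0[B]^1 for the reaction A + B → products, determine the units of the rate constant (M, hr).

hr⁻¹

Step 1: Overall order = 0 + 1 = 1.
Step 2: rate has units M·hr⁻¹; [A]^0[B]^1 has units M^1.
Step 3: k = rate/([A]^0[B]^1), so units of k = M^(1-1)·hr⁻¹ = hr⁻¹.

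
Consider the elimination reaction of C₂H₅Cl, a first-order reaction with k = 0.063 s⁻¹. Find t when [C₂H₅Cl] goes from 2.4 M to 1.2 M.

11 s

Step 1: For first-order: t = ln([C₂H₅Cl]₀/[C₂H₅Cl])/k
Step 2: t = ln(2.4/1.2)/0.063
Step 3: t = ln(2)/0.063
Step 4: t = 0.6931/0.063 = 11 s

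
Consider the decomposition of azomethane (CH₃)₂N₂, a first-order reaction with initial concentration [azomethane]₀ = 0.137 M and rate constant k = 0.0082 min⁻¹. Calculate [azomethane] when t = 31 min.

0.1062 M

Step 1: For a first-order reaction: [azomethane] = [azomethane]₀ × e^(-kt)
Step 2: [azomethane] = 0.137 × e^(-0.0082 × 31)
Step 3: [azomethane] = 0.137 × e^(-0.2542)
Step 4: [azomethane] = 0.137 × 0.775537 = 0.1062 M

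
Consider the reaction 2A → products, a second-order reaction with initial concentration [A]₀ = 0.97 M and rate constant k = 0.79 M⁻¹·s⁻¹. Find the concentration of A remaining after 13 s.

0.08849 M

Step 1: For a second-order reaction: 1/[A] = 1/[A]₀ + kt
Step 2: 1/[A] = 1/0.97 + 0.79 × 13
Step 3: 1/[A] = 1.031 + 10.27 = 11.3
Step 4: [A] = 1/11.3 = 0.08849 M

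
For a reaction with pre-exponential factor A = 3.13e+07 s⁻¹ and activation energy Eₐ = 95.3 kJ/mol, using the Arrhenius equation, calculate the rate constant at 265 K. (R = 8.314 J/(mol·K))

5.13e-12 s⁻¹

Step 1: Use the Arrhenius equation: k = A × exp(-Eₐ/RT)
Step 2: Convert Eₐ to J/mol: 95.3 kJ/mol = 95300 J/mol
Step 3: Calculate the exponent: -Eₐ/(RT) = -95300/(8.314 × 265) = -43.25507
Step 4: k = 3.13e+07 × exp(-43.25507)
Step 5: k = 3.13e+07 × 1.63894e-19 = 5.1299e-12 s⁻¹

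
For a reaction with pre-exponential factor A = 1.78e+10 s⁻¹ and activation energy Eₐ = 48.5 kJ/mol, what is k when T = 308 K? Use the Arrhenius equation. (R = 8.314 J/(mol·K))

1.06e+02 s⁻¹

Step 1: Use the Arrhenius equation: k = A × exp(-Eₐ/RT)
Step 2: Convert Eₐ to J/mol: 48.5 kJ/mol = 48500 J/mol
Step 3: Calculate the exponent: -Eₐ/(RT) = -48500/(8.314 × 308) = -18.94004
Step 4: k = 1.78e+10 × exp(-18.94004)
Step 5: k = 1.78e+10 × 5.94902e-09 = 1.0589e+02 s⁻¹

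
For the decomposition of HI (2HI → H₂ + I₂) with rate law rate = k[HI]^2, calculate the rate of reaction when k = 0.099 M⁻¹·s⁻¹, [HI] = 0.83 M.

0.0682 M/s

Step 1: Identify the rate law: rate = k[HI]^2
Step 2: Substitute values: rate = 0.099 × (0.83)^2
Step 3: Calculate: rate = 0.099 × 0.6889 = 0.0682011 M/s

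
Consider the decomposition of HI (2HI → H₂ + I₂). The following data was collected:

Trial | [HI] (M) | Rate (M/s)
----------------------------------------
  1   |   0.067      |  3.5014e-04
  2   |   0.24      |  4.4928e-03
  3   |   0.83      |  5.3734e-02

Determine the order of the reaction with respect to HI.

second order (2)

Step 1: Compare trials to find order n where rate₂/rate₁ = ([HI]₂/[HI]₁)^n
Step 2: rate₂/rate₁ = 4.4928e-03/3.5014e-04 = 12.83
Step 3: [HI]₂/[HI]₁ = 0.24/0.067 = 3.582
Step 4: n = ln(12.83)/ln(3.582) = 2.00 ≈ 2
Step 5: The reaction is second order in HI.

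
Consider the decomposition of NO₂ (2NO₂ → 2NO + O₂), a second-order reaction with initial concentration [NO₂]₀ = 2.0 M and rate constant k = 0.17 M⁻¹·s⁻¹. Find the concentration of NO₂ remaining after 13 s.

0.369 M

Step 1: For a second-order reaction: 1/[NO₂] = 1/[NO₂]₀ + kt
Step 2: 1/[NO₂] = 1/2.0 + 0.17 × 13
Step 3: 1/[NO₂] = 0.5 + 2.21 = 2.71
Step 4: [NO₂] = 1/2.71 = 0.369 M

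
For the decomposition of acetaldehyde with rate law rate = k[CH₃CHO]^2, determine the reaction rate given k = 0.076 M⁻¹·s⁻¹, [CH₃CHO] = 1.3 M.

0.1284 M/s

Step 1: Identify the rate law: rate = k[CH₃CHO]^2
Step 2: Substitute values: rate = 0.076 × (1.3)^2
Step 3: Calculate: rate = 0.076 × 1.69 = 0.12844 M/s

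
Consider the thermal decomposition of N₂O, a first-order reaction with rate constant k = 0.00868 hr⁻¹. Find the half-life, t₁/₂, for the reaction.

79.86 hr

Step 1: For a first-order reaction, t₁/₂ = ln(2)/k
Step 2: t₁/₂ = ln(2)/0.00868
Step 3: t₁/₂ = 0.6931/0.00868 = 79.86 hr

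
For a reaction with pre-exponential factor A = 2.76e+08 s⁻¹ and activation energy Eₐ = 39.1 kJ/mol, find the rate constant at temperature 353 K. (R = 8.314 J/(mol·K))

4.52e+02 s⁻¹

Step 1: Use the Arrhenius equation: k = A × exp(-Eₐ/RT)
Step 2: Convert Eₐ to J/mol: 39.1 kJ/mol = 39100 J/mol
Step 3: Calculate the exponent: -Eₐ/(RT) = -39100/(8.314 × 353) = -13.32269
Step 4: k = 2.76e+08 × exp(-13.32269)
Step 5: k = 2.76e+08 × 1.63693e-06 = 4.5179e+02 s⁻¹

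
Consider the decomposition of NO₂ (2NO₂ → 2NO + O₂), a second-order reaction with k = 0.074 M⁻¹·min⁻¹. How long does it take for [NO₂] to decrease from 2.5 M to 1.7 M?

2.544 min

Step 1: For second-order: t = (1/[NO₂] - 1/[NO₂]₀)/k
Step 2: t = (1/1.7 - 1/2.5)/0.074
Step 3: t = (0.5882 - 0.4)/0.074
Step 4: t = 0.1882/0.074 = 2.544 min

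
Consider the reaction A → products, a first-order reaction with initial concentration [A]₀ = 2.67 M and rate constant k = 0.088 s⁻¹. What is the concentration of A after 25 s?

0.2958 M

Step 1: For a first-order reaction: [A] = [A]₀ × e^(-kt)
Step 2: [A] = 2.67 × e^(-0.088 × 25)
Step 3: [A] = 2.67 × e^(-2.2)
Step 4: [A] = 2.67 × 0.110803 = 0.2958 M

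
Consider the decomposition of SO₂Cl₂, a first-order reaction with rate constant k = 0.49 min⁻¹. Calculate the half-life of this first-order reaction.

1.415 min

Step 1: For a first-order reaction, t₁/₂ = ln(2)/k
Step 2: t₁/₂ = ln(2)/0.49
Step 3: t₁/₂ = 0.6931/0.49 = 1.415 min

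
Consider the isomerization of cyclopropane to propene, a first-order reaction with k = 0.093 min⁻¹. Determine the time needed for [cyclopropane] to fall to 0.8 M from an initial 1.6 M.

7.453 min

Step 1: For first-order: t = ln([cyclopropane]₀/[cyclopropane])/k
Step 2: t = ln(1.6/0.8)/0.093
Step 3: t = ln(2)/0.093
Step 4: t = 0.6931/0.093 = 7.453 min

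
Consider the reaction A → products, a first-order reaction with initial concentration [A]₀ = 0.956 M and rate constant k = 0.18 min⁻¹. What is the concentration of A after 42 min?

0.000498 M

Step 1: For a first-order reaction: [A] = [A]₀ × e^(-kt)
Step 2: [A] = 0.956 × e^(-0.18 × 42)
Step 3: [A] = 0.956 × e^(-7.56)
Step 4: [A] = 0.956 × 0.000520875 = 0.000498 M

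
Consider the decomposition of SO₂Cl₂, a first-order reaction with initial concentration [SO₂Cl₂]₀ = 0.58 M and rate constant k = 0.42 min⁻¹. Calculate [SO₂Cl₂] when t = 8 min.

0.02015 M

Step 1: For a first-order reaction: [SO₂Cl₂] = [SO₂Cl₂]₀ × e^(-kt)
Step 2: [SO₂Cl₂] = 0.58 × e^(-0.42 × 8)
Step 3: [SO₂Cl₂] = 0.58 × e^(-3.36)
Step 4: [SO₂Cl₂] = 0.58 × 0.0347353 = 0.02015 M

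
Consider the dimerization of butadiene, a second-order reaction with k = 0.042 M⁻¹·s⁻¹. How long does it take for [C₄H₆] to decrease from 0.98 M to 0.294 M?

56.69 s

Step 1: For second-order: t = (1/[C₄H₆] - 1/[C₄H₆]₀)/k
Step 2: t = (1/0.294 - 1/0.98)/0.042
Step 3: t = (3.401 - 1.02)/0.042
Step 4: t = 2.381/0.042 = 56.69 s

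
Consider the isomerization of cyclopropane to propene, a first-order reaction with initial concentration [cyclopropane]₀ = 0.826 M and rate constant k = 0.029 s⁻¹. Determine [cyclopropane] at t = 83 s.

0.07441 M

Step 1: For a first-order reaction: [cyclopropane] = [cyclopropane]₀ × e^(-kt)
Step 2: [cyclopropane] = 0.826 × e^(-0.029 × 83)
Step 3: [cyclopropane] = 0.826 × e^(-2.407)
Step 4: [cyclopropane] = 0.826 × 0.0900851 = 0.07441 M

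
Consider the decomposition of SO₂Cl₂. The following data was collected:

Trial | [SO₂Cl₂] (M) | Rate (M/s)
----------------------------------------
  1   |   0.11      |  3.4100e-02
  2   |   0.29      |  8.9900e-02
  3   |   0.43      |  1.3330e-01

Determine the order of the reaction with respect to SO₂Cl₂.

first order (1)

Step 1: Compare trials to find order n where rate₂/rate₁ = ([SO₂Cl₂]₂/[SO₂Cl₂]₁)^n
Step 2: rate₂/rate₁ = 8.9900e-02/3.4100e-02 = 2.636
Step 3: [SO₂Cl₂]₂/[SO₂Cl₂]₁ = 0.29/0.11 = 2.636
Step 4: n = ln(2.636)/ln(2.636) = 1.00 ≈ 1
Step 5: The reaction is first order in SO₂Cl₂.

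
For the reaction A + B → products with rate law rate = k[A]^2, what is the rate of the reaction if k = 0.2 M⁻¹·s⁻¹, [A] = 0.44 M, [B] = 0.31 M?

0.03872 M/s

Step 1: The rate law is rate = k[A]^2
Step 2: Note that the rate does not depend on [B] (zero order in B).
Step 3: rate = 0.2 × (0.44)^2 = 0.03872 M/s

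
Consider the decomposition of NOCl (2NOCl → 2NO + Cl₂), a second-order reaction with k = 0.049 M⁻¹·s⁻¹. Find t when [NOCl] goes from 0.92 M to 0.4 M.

28.84 s

Step 1: For second-order: t = (1/[NOCl] - 1/[NOCl]₀)/k
Step 2: t = (1/0.4 - 1/0.92)/0.049
Step 3: t = (2.5 - 1.087)/0.049
Step 4: t = 1.413/0.049 = 28.84 s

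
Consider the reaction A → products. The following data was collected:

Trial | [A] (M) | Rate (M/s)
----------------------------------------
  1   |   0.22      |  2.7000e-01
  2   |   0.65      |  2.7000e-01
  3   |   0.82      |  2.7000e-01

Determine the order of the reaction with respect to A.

zeroth order (0)

Step 1: Compare trials - when concentration changes, rate stays constant.
Step 2: rate₂/rate₁ = 2.7000e-01/2.7000e-01 = 1
Step 3: [A]₂/[A]₁ = 0.65/0.22 = 2.955
Step 4: Since rate ratio ≈ (conc ratio)^0, the reaction is zeroth order.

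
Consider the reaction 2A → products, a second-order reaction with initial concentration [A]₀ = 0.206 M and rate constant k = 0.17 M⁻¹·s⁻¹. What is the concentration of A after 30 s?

0.1005 M

Step 1: For a second-order reaction: 1/[A] = 1/[A]₀ + kt
Step 2: 1/[A] = 1/0.206 + 0.17 × 30
Step 3: 1/[A] = 4.854 + 5.1 = 9.954
Step 4: [A] = 1/9.954 = 0.1005 M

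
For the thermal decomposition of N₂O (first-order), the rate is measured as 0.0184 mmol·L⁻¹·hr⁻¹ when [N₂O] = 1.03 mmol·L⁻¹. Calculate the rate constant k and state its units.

0.01786 hr⁻¹

Step 1: rate = k[N₂O]^1, so k = rate / [N₂O]^1.
Step 2: k = 0.0184 / (1.03)^1 = 0.0184 / 1.03.
Step 3: k = 0.01786 hr⁻¹.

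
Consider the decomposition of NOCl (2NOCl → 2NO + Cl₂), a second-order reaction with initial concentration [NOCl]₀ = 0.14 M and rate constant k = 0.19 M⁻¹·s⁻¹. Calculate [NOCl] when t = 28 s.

0.08024 M

Step 1: For a second-order reaction: 1/[NOCl] = 1/[NOCl]₀ + kt
Step 2: 1/[NOCl] = 1/0.14 + 0.19 × 28
Step 3: 1/[NOCl] = 7.143 + 5.32 = 12.46
Step 4: [NOCl] = 1/12.46 = 0.08024 M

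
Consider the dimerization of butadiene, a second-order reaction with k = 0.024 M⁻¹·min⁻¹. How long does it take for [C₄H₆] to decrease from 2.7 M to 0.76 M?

39.39 min

Step 1: For second-order: t = (1/[C₄H₆] - 1/[C₄H₆]₀)/k
Step 2: t = (1/0.76 - 1/2.7)/0.024
Step 3: t = (1.316 - 0.3704)/0.024
Step 4: t = 0.9454/0.024 = 39.39 min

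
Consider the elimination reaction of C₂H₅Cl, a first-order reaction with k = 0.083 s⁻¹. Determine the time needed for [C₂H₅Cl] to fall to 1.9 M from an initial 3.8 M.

8.351 s

Step 1: For first-order: t = ln([C₂H₅Cl]₀/[C₂H₅Cl])/k
Step 2: t = ln(3.8/1.9)/0.083
Step 3: t = ln(2)/0.083
Step 4: t = 0.6931/0.083 = 8.351 s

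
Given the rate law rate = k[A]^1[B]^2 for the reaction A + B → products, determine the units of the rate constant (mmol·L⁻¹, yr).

(mmol·L⁻¹)⁻²·yr⁻¹

Step 1: Overall order = 1 + 2 = 3.
Step 2: rate has units mmol·L⁻¹·yr⁻¹; [A]^1[B]^2 has units (mmol·L⁻¹)^3.
Step 3: k = rate/([A]^1[B]^2), so units of k = (mmol·L⁻¹)^(1-3)·yr⁻¹ = (mmol·L⁻¹)⁻²·yr⁻¹.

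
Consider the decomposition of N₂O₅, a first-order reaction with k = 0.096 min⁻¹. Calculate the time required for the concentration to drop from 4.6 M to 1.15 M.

14.44 min

Step 1: For first-order: t = ln([N₂O₅]₀/[N₂O₅])/k
Step 2: t = ln(4.6/1.15)/0.096
Step 3: t = ln(4)/0.096
Step 4: t = 1.386/0.096 = 14.44 min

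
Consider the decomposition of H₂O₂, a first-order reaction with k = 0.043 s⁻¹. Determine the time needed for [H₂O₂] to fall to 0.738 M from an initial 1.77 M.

20.34 s

Step 1: For first-order: t = ln([H₂O₂]₀/[H₂O₂])/k
Step 2: t = ln(1.77/0.738)/0.043
Step 3: t = ln(2.398)/0.043
Step 4: t = 0.8748/0.043 = 20.34 s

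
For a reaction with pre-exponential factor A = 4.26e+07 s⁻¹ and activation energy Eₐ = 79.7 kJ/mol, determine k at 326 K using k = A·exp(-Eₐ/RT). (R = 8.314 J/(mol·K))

7.22e-06 s⁻¹

Step 1: Use the Arrhenius equation: k = A × exp(-Eₐ/RT)
Step 2: Convert Eₐ to J/mol: 79.7 kJ/mol = 79700 J/mol
Step 3: Calculate the exponent: -Eₐ/(RT) = -79700/(8.314 × 326) = -29.40564
Step 4: k = 4.26e+07 × exp(-29.40564)
Step 5: k = 4.26e+07 × 1.69548e-13 = 7.2227e-06 s⁻¹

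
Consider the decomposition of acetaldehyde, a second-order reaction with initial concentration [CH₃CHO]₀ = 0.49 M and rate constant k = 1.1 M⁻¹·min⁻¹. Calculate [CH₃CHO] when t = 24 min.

0.03516 M

Step 1: For a second-order reaction: 1/[CH₃CHO] = 1/[CH₃CHO]₀ + kt
Step 2: 1/[CH₃CHO] = 1/0.49 + 1.1 × 24
Step 3: 1/[CH₃CHO] = 2.041 + 26.4 = 28.44
Step 4: [CH₃CHO] = 1/28.44 = 0.03516 M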